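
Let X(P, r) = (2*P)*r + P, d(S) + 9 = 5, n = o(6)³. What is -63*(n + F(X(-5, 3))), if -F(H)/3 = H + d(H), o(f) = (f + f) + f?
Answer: -374787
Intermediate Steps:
o(f) = 3*f (o(f) = 2*f + f = 3*f)
n = 5832 (n = (3*6)³ = 18³ = 5832)
d(S) = -4 (d(S) = -9 + 5 = -4)
X(P, r) = P + 2*P*r (X(P, r) = 2*P*r + P = P + 2*P*r)
F(H) = 12 - 3*H (F(H) = -3*(H - 4) = -3*(-4 + H) = 12 - 3*H)
-63*(n + F(X(-5, 3))) = -63*(5832 + (12 - (-15)*(1 + 2*3))) = -63*(5832 + (12 - (-15)*(1 + 6))) = -63*(5832 + (12 - (-15)*7)) = -63*(5832 + (12 - 3*(-35))) = -63*(5832 + (12 + 105)) = -63*(5832 + 117) = -63*5949 = -374787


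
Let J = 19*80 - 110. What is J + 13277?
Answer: 14687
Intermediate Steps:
J = 1410 (J = 1520 - 110 = 1410)
J + 13277 = 1410 + 13277 = 14687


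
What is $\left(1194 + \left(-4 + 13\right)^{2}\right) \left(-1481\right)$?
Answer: $-1888275$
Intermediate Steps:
$\left(1194 + \left(-4 + 13\right)^{2}\right) \left(-1481\right) = \left(1194 + 9^{2}\right) \left(-1481\right) = \left(1194 + 81\right) \left(-1481\right) = 1275 \left(-1481\right) = -1888275$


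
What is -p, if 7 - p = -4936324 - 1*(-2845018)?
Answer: -2091313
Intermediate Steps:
p = 2091313 (p = 7 - (-4936324 - 1*(-2845018)) = 7 - (-4936324 + 2845018) = 7 - 1*(-2091306) = 7 + 2091306 = 2091313)
-p = -1*2091313 = -2091313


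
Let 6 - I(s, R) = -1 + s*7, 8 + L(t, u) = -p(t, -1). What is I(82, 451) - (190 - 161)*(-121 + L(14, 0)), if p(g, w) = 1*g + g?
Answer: 3986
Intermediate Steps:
p(g, w) = 2*g (p(g, w) = g + g = 2*g)
L(t, u) = -8 - 2*t
I(s, R) = 7 - 7*s (I(s, R) = 6 - (-1 + s*7) = 6 - (-1 + 7*s) = 6 + (1 - 7*s) = 7 - 7*s)
I(82, 451) - (190 - 161)*(-121 + L(14, 0)) = (7 - 7*82) - (190 - 161)*(-121 + (-8 - 2*14)) = (7 - 574) - 29*(-121 + (-8 - 28)) = -567 - 29*(-121 - 36) = -567 - 29*(-157) = -567 - 1*(-4553) = -567 + 4553 = 3986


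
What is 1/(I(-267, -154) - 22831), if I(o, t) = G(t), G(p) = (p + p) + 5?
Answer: -1/23134 ≈ -4.3226e-5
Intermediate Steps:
G(p) = 5 + 2*p (G(p) = 2*p + 5 = 5 + 2*p)
I(o, t) = 5 + 2*t
1/(I(-267, -154) - 22831) = 1/((5 + 2*(-154)) - 22831) = 1/((5 - 308) - 22831) = 1/(-303 - 22831) = 1/(-23134) = -1/23134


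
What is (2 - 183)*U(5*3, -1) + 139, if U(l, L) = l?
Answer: -2576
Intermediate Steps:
(2 - 183)*U(5*3, -1) + 139 = (2 - 183)*(5*3) + 139 = -181*15 + 139 = -2715 + 139 = -2576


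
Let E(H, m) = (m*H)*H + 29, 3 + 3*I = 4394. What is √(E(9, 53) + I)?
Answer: √52071/3 ≈ 76.064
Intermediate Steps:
I = 4391/3 (I = -1 + (⅓)*4394 = -1 + 4394/3 = 4391/3 ≈ 1463.7)
E(H, m) = 29 + m*H² (E(H, m) = (H*m)*H + 29 = m*H² + 29 = 29 + m*H²)
√(E(9, 53) + I) = √((29 + 53*9²) + 4391/3) = √((29 + 53*81) + 4391/3) = √((29 + 4293) + 4391/3) = √(4322 + 4391/3) = √(17357/3) = √52071/3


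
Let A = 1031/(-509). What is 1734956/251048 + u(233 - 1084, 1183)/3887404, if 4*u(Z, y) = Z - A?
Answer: 214556912496405/31046614043158 ≈ 6.9108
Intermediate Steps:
A = -1031/509 (A = 1031*(-1/509) = -1031/509 ≈ -2.0255)
u(Z, y) = 1031/2036 + Z/4 (u(Z, y) = (Z - 1*(-1031/509))/4 = (Z + 1031/509)/4 = (1031/509 + Z)/4 = 1031/2036 + Z/4)
1734956/251048 + u(233 - 1084, 1183)/3887404 = 1734956/251048 + (1031/2036 + (233 - 1084)/4)/3887404 = 1734956*(1/251048) + (1031/2036 + (¼)*(-851))*(1/3887404) = 433739/62762 + (1031/2036 - 851/4)*(1/3887404) = 433739/62762 - 108032/509*1/3887404 = 433739/62762 - 27008/494672159 = 214556912496405/31046614043158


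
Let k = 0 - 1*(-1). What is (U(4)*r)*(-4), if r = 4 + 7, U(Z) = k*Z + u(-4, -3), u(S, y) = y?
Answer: -44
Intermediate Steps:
k = 1 (k = 0 + 1 = 1)
U(Z) = -3 + Z (U(Z) = 1*Z - 3 = Z - 3 = -3 + Z)
r = 11
(U(4)*r)*(-4) = ((-3 + 4)*11)*(-4) = (1*11)*(-4) = 11*(-4) = -44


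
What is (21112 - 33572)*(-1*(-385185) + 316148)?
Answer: -8738609180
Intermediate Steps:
(21112 - 33572)*(-1*(-385185) + 316148) = -12460*(385185 + 316148) = -12460*701333 = -8738609180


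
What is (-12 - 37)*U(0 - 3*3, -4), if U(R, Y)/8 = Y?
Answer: 1568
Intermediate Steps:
U(R, Y) = 8*Y
(-12 - 37)*U(0 - 3*3, -4) = (-12 - 37)*(8*(-4)) = -49*(-32) = 1568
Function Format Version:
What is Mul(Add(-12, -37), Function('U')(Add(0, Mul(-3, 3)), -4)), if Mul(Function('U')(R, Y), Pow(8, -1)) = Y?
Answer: 1568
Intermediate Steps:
Function('U')(R, Y) = Mul(8, Y)
Mul(Add(-12, -37), Function('U')(Add(0, Mul(-3, 3)), -4)) = Mul(Add(-12, -37), Mul(8, -4)) = Mul(-49, -32) = 1568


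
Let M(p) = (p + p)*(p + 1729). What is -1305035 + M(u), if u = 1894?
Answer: 12418889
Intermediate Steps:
M(p) = 2*p*(1729 + p) (M(p) = (2*p)*(1729 + p) = 2*p*(1729 + p))
-1305035 + M(u) = -1305035 + 2*1894*(1729 + 1894) = -1305035 + 2*1894*3623 = -1305035 + 13723924 = 12418889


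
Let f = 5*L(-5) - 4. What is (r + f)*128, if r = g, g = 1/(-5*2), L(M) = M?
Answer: -18624/5 ≈ -3724.8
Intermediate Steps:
g = -⅒ (g = 1/(-10) = -⅒ ≈ -0.10000)
r = -⅒ ≈ -0.10000
f = -29 (f = 5*(-5) - 4 = -25 - 4 = -29)
(r + f)*128 = (-⅒ - 29)*128 = -291/10*128 = -18624/5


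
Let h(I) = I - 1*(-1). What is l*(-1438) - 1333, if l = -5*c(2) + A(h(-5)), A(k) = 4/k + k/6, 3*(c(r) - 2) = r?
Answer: 20237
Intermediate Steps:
c(r) = 2 + r/3
h(I) = 1 + I (h(I) = I + 1 = 1 + I)
A(k) = 4/k + k/6 (A(k) = 4/k + k*(⅙) = 4/k + k/6)
l = -15 (l = -5*(2 + (⅓)*2) + (4/(1 - 5) + (1 - 5)/6) = -5*(2 + ⅔) + (4/(-4) + (⅙)*(-4)) = -5*8/3 + (4*(-¼) - ⅔) = -40/3 + (-1 - ⅔) = -40/3 - 5/3 = -15)
l*(-1438) - 1333 = -15*(-1438) - 1333 = 21570 - 1333 = 20237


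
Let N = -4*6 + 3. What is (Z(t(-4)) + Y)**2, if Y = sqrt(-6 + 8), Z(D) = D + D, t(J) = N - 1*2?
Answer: (46 - sqrt(2))**2 ≈ 1987.9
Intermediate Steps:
N = -21 (N = -24 + 3 = -21)
t(J) = -23 (t(J) = -21 - 1*2 = -21 - 2 = -23)
Z(D) = 2*D
Y = sqrt(2) ≈ 1.4142
(Z(t(-4)) + Y)**2 = (2*(-23) + sqrt(2))**2 = (-46 + sqrt(2))**2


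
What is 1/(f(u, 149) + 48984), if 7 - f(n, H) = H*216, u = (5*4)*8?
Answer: 1/16807 ≈ 5.9499e-5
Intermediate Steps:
u = 160 (u = 20*8 = 160)
f(n, H) = 7 - 216*H (f(n, H) = 7 - H*216 = 7 - 216*H)
1/(f(u, 149) + 48984) = 1/((7 - 216*149) + 48984) = 1/((7 - 32184) + 48984) = 1/(-32177 + 48984) = 1/16807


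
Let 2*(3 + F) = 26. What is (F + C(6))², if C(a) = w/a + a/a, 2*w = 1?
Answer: 17689/144 ≈ 122.84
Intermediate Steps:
w = ½ (w = (½)*1 = ½ ≈ 0.50000)
F = 10 (F = -3 + (½)*26 = -3 + 13 = 10)
C(a) = 1 + 1/(2*a) (C(a) = 1/(2*a) + a/a = 1/(2*a) + 1 = 1 + 1/(2*a))
(F + C(6))² = (10 + (½ + 6)/6)² = (10 + (⅙)*(13/2))² = (10 + 13/12)² = (133/12)² = 17689/144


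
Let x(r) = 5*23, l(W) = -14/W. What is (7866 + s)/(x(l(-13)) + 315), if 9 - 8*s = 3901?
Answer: 14759/860 ≈ 17.162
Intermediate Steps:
s = -973/2 (s = 9/8 - ⅛*3901 = 9/8 - 3901/8 = -973/2 ≈ -486.50)
x(r) = 115
(7866 + s)/(x(l(-13)) + 315) = (7866 - 973/2)/(115 + 315) = (14759/2)/430 = (14759/2)*(1/430) = 14759/860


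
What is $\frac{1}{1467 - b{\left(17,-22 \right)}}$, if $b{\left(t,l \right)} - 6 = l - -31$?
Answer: $\frac{1}{1452} \approx 0.00068871$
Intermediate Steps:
$b{\left(t,l \right)} = 37 + l$ ($b{\left(t,l \right)} = 6 + \left(l - -31\right) = 6 + \left(l + 31\right) = 6 + \left(31 + l\right) = 37 + l$)
$\frac{1}{1467 - b{\left(17,-22 \right)}} = \frac{1}{1467 - \left(37 - 22\right)} = \frac{1}{1467 - 15} = \frac{1}{1452}$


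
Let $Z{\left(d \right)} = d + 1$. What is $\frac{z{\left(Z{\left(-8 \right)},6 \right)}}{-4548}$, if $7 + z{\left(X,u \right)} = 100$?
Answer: $- \frac{31}{1516} \approx -0.020449$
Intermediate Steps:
$Z{\left(d \right)} = 1 + d$
$z{\left(X,u \right)} = 93$ ($z{\left(X,u \right)} = -7 + 100 = 93$)
$\frac{z{\left(Z{\left(-8 \right)},6 \right)}}{-4548} = \frac{93}{-4548} = 93 \left(- \frac{1}{4548}\right) = - \frac{31}{1516}$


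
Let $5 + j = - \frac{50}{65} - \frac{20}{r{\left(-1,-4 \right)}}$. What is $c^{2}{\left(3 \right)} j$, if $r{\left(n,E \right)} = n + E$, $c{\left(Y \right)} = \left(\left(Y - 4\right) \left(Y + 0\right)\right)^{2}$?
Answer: $- \frac{1863}{13} \approx -143.31$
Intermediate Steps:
$c{\left(Y \right)} = Y^{2} \left(-4 + Y\right)^{2}$ ($c{\left(Y \right)} = \left(\left(-4 + Y\right) Y\right)^{2} = \left(Y \left(-4 + Y\right)\right)^{2} = Y^{2} \left(-4 + Y\right)^{2}$)
$r{\left(n,E \right)} = E + n$
$j = - \frac{23}{13}$ ($j = -5 - \left(\frac{10}{13} + \frac{20}{-4 - 1}\right) = -5 - \left(\frac{10}{13} + \frac{20}{-5}\right) = -5 - - \frac{42}{13} = -5 + \left(- \frac{10}{13} + 4\right) = -5 + \frac{42}{13} = - \frac{23}{13} \approx -1.7692$)
$c^{2}{\left(3 \right)} j = \left(3^{2} \left(-4 + 3\right)^{2}\right)^{2} \left(- \frac{23}{13}\right) = \left(9 \left(-1\right)^{2}\right)^{2} \left(- \frac{23}{13}\right) = \left(9 \cdot 1\right)^{2} \left(- \frac{23}{13}\right) = 9^{2} \left(- \frac{23}{13}\right) = 81 \left(- \frac{23}{13}\right) = - \frac{1863}{13}$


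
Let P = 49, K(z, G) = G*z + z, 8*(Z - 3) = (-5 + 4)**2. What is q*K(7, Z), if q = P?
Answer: 11319/8 ≈ 1414.9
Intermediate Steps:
Z = 25/8 (Z = 3 + (-5 + 4)**2/8 = 3 + (1/8)*(-1)**2 = 3 + (1/8)*1 = 3 + 1/8 = 25/8 ≈ 3.1250)
K(z, G) = z + G*z
q = 49
q*K(7, Z) = 49*(7*(1 + 25/8)) = 49*(7*(33/8)) = 49*(231/8) = 11319/8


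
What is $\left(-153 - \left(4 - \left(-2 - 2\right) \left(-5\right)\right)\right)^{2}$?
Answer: $18769$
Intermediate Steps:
$\left(-153 - \left(4 - \left(-2 - 2\right) \left(-5\right)\right)\right)^{2} = \left(-153 - -16\right)^{2} = \left(-153 + \left(-4 + 20\right)\right)^{2} = \left(-153 + 16\right)^{2} = \left(-137\right)^{2} = 18769$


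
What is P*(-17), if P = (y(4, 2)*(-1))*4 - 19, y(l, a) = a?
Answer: 459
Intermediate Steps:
P = -27 (P = (2*(-1))*4 - 19 = -2*4 - 19 = -8 - 19 = -27)
P*(-17) = -27*(-17) = 459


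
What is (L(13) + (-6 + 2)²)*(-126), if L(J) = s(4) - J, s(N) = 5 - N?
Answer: -504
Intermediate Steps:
L(J) = 1 - J (L(J) = (5 - 1*4) - J = (5 - 4) - J = 1 - J)
(L(13) + (-6 + 2)²)*(-126) = ((1 - 1*13) + (-6 + 2)²)*(-126) = ((1 - 13) + (-4)²)*(-126) = (-12 + 16)*(-126) = 4*(-126) = -504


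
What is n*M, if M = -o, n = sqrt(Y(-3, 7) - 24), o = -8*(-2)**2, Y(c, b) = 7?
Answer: 32*I*sqrt(17) ≈ 131.94*I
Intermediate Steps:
o = -32 (o = -8*4 = -32)
n = I*sqrt(17) (n = sqrt(7 - 24) = sqrt(-17) = I*sqrt(17) ≈ 4.1231*I)
M = 32 (M = -1*(-32) = 32)
n*M = (I*sqrt(17))*32 = 32*I*sqrt(17)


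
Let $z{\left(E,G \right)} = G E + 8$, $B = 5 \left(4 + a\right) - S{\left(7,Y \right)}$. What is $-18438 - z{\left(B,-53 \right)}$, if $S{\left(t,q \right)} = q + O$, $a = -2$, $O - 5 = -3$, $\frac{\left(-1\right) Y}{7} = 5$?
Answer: $-16167$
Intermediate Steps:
$Y = -35$ ($Y = \left(-7\right) 5 = -35$)
$O = 2$ ($O = 5 - 3 = 2$)
$S{\left(t,q \right)} = 2 + q$ ($S{\left(t,q \right)} = q + 2 = 2 + q$)
$B = 43$ ($B = 5 \left(4 - 2\right) - \left(2 - 35\right) = 5 \cdot 2 - -33 = 10 + 33 = 43$)
$z{\left(E,G \right)} = 8 + E G$ ($z{\left(E,G \right)} = E G + 8 = 8 + E G$)
$-18438 - z{\left(B,-53 \right)} = -18438 - \left(8 + 43 \left(-53\right)\right) = -18438 - \left(8 - 2279\right) = -18438 - -2271 = -18438 + 2271 = -16167$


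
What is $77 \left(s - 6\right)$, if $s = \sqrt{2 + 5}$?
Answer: $-462 + 77 \sqrt{7} \approx -258.28$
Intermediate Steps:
$s = \sqrt{7} \approx 2.6458$
$77 \left(s - 6\right) = 77 \left(\sqrt{7} - 6\right) = 77 \left(-6 + \sqrt{7}\right) = -462 + 77 \sqrt{7}$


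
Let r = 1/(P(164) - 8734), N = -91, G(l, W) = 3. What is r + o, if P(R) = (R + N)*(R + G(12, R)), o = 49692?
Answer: 171785245/3457 ≈ 49692.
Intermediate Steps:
P(R) = (-91 + R)*(3 + R) (P(R) = (R - 91)*(R + 3) = (-91 + R)*(3 + R))
r = 1/3457 (r = 1/((-273 + 164**2 - 88*164) - 8734) = 1/((-273 + 26896 - 14432) - 8734) = 1/(12191 - 8734) = 1/3457 ≈ 0.00028927)
r + o = 1/3457 + 49692 = 171785245/3457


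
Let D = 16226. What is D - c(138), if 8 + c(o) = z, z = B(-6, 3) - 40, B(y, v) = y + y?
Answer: 16286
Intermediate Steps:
B(y, v) = 2*y
z = -52 (z = 2*(-6) - 40 = -12 - 40 = -52)
c(o) = -60 (c(o) = -8 - 52 = -60)
D - c(138) = 16226 - 1*(-60) = 16226 + 60 = 16286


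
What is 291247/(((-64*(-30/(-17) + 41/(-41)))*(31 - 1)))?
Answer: -4951199/24960 ≈ -198.37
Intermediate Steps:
291247/(((-64*(-30/(-17) + 41/(-41)))*(31 - 1))) = 291247/((-64*(-30*(-1/17) + 41*(-1/41))*30)) = 291247/((-64*(30/17 - 1)*30)) = 291247/((-64*13/17*30)) = 291247/((-832/17*30)) = 291247/(-24960/17) = 291247*(-17/24960) = -4951199/24960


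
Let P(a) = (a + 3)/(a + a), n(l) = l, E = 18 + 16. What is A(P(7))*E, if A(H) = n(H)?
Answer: 170/7 ≈ 24.286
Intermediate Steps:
E = 34
P(a) = (3 + a)/(2*a) (P(a) = (3 + a)/((2*a)) = (3 + a)*(1/(2*a)) = (3 + a)/(2*a))
A(H) = H
A(P(7))*E = ((½)*(3 + 7)/7)*34 = ((½)*(⅐)*10)*34 = (5/7)*34 = 170/7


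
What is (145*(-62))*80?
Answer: -719200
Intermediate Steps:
(145*(-62))*80 = -8990*80 = -719200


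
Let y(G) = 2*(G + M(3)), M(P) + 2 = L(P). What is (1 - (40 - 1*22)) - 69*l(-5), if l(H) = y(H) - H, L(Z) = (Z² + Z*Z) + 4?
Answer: -2432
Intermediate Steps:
L(Z) = 4 + 2*Z² (L(Z) = (Z² + Z²) + 4 = 2*Z² + 4 = 4 + 2*Z²)
M(P) = 2 + 2*P² (M(P) = -2 + (4 + 2*P²) = 2 + 2*P²)
y(G) = 40 + 2*G (y(G) = 2*(G + (2 + 2*3²)) = 2*(G + (2 + 2*9)) = 2*(G + (2 + 18)) = 2*(G + 20) = 2*(20 + G) = 40 + 2*G)
l(H) = 40 + H (l(H) = (40 + 2*H) - H = 40 + H)
(1 - (40 - 1*22)) - 69*l(-5) = (1 - (40 - 1*22)) - 69*(40 - 5) = (1 - (40 - 22)) - 69*35 = (1 - 1*18) - 2415 = (1 - 18) - 2415 = -17 - 2415 = -2432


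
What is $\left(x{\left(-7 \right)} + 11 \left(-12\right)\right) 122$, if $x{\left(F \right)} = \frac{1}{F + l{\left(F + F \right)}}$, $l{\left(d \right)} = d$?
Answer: $- \frac{338306}{21} \approx -16110.0$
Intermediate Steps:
$x{\left(F \right)} = \frac{1}{3 F}$ ($x{\left(F \right)} = \frac{1}{F + \left(F + F\right)} = \frac{1}{F + 2 F} = \frac{1}{3 F}$)
$\left(x{\left(-7 \right)} + 11 \left(-12\right)\right) 122 = \left(\frac{1}{3 \left(-7\right)} + 11 \left(-12\right)\right) 122 = \left(\frac{1}{3} \left(- \frac{1}{7}\right) - 132\right) 122 = \left(- \frac{1}{21} - 132\right) 122 = \left(- \frac{2773}{21}\right) 122 = - \frac{338306}{21}$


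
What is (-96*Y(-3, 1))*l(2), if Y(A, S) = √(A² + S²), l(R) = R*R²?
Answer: -768*√10 ≈ -2428.6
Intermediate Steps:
l(R) = R³
(-96*Y(-3, 1))*l(2) = -96*√((-3)² + 1²)*2³ = -96*√(9 + 1)*8 = -96*√10*8 = -768*√10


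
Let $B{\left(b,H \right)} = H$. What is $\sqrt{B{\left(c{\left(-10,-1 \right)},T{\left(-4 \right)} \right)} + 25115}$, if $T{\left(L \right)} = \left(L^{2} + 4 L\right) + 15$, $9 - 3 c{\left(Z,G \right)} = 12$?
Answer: $\sqrt{25130} \approx 158.52$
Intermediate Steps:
$c{\left(Z,G \right)} = -1$ ($c{\left(Z,G \right)} = 3 - 4 = -1$)
$T{\left(L \right)} = 15 + L^{2} + 4 L$
$\sqrt{B{\left(c{\left(-10,-1 \right)},T{\left(-4 \right)} \right)} + 25115} = \sqrt{\left(15 + \left(-4\right)^{2} + 4 \left(-4\right)\right) + 25115} = \sqrt{\left(15 + 16 - 16\right) + 25115} = \sqrt{15 + 25115} = \sqrt{25130}$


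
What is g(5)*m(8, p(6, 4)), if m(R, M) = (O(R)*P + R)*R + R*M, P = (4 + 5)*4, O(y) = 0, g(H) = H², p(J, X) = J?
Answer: 2800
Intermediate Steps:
P = 36 (P = 9*4 = 36)
m(R, M) = R² + M*R (m(R, M) = (0*36 + R)*R + R*M = (0 + R)*R + M*R = R*R + M*R = R² + M*R)
g(5)*m(8, p(6, 4)) = 5²*(8*(6 + 8)) = 25*(8*14) = 25*112 = 2800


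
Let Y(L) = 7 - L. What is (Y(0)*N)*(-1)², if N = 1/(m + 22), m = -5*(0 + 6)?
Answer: -7/8 ≈ -0.87500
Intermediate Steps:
m = -30 (m = -5*6 = -30)
N = -⅛ (N = 1/(-30 + 22) = 1/(-8) = -⅛ ≈ -0.12500)
(Y(0)*N)*(-1)² = ((7 - 1*0)*(-⅛))*(-1)² = ((7 + 0)*(-⅛))*1 = (7*(-⅛))*1 = -7/8*1 = -7/8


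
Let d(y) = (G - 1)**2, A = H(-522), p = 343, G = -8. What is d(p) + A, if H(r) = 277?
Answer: 358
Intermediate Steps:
A = 277
d(y) = 81 (d(y) = (-8 - 1)**2 = (-9)**2 = 81)
d(p) + A = 81 + 277 = 358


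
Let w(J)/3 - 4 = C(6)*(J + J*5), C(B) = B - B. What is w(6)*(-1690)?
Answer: -20280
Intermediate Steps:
C(B) = 0
w(J) = 12 (w(J) = 12 + 3*(0*(J + J*5)) = 12 + 3*(0*(J + 5*J)) = 12 + 3*(0*(6*J)) = 12 + 3*0 = 12 + 0 = 12)
w(6)*(-1690) = 12*(-1690) = -20280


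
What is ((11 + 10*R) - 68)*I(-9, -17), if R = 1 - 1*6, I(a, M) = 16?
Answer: -1712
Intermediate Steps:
R = -5 (R = 1 - 6 = -5)
((11 + 10*R) - 68)*I(-9, -17) = ((11 + 10*(-5)) - 68)*16 = ((11 - 50) - 68)*16 = (-39 - 68)*16 = -107*16 = -1712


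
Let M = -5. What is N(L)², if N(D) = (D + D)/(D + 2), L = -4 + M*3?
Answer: 1444/289 ≈ 4.9965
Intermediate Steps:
L = -19 (L = -4 - 5*3 = -4 - 15 = -19)
N(D) = 2*D/(2 + D) (N(D) = (2*D)/(2 + D) = 2*D/(2 + D))
N(L)² = (2*(-19)/(2 - 19))² = (2*(-19)/(-17))² = (2*(-19)*(-1/17))² = (38/17)² = 1444/289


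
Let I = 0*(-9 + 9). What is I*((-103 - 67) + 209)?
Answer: 0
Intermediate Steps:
I = 0 (I = 0*0 = 0)
I*((-103 - 67) + 209) = 0*((-103 - 67) + 209) = 0*(-170 + 209) = 0*39 = 0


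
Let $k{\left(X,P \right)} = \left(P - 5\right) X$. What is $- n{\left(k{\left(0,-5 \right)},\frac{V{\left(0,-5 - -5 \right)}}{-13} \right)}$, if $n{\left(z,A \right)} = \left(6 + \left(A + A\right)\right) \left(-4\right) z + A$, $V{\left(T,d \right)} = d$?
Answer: $0$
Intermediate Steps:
$k{\left(X,P \right)} = X \left(-5 + P\right)$ ($k{\left(X,P \right)} = \left(-5 + P\right) X = X \left(-5 + P\right)$)
$n{\left(z,A \right)} = A + z \left(-24 - 8 A\right)$ ($n{\left(z,A \right)} = \left(6 + 2 A\right) \left(-4\right) z + A = \left(-24 - 8 A\right) z + A = z \left(-24 - 8 A\right) + A = A + z \left(-24 - 8 A\right)$)
$- n{\left(k{\left(0,-5 \right)},\frac{V{\left(0,-5 - -5 \right)}}{-13} \right)} = - (\frac{-5 - -5}{-13} - 24 \cdot 0 \left(-5 - 5\right) - 8 \frac{-5 - -5}{-13} \cdot 0 \left(-5 - 5\right)) = - (\left(-5 + 5\right) \left(- \frac{1}{13}\right) - 24 \cdot 0 \left(-10\right) - 8 \left(-5 + 5\right) \left(- \frac{1}{13}\right) 0 \left(-10\right)) = - (0 \left(- \frac{1}{13}\right) - 0 - 8 \cdot 0 \left(- \frac{1}{13}\right) 0) = - (0 + 0 - 0 \cdot 0) = - (0 + 0 + 0) = \left(-1\right) 0 = 0$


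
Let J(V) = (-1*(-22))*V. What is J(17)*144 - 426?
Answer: 53430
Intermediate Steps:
J(V) = 22*V
J(17)*144 - 426 = (22*17)*144 - 426 = 374*144 - 426 = 53856 - 426 = 53430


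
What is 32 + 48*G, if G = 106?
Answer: 5120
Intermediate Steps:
32 + 48*G = 32 + 48*106 = 32 + 5088 = 5120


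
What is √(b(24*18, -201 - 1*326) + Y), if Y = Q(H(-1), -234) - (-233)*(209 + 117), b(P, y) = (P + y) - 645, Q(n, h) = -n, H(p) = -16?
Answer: √75234 ≈ 274.29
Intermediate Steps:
b(P, y) = -645 + P + y
Y = 75974 (Y = -1*(-16) - (-233)*(209 + 117) = 16 - (-233)*326 = 16 - 1*(-75958) = 16 + 75958 = 75974)
√(b(24*18, -201 - 1*326) + Y) = √((-645 + 24*18 + (-201 - 1*326)) + 75974) = √((-645 + 432 + (-201 - 326)) + 75974) = √((-645 + 432 - 527) + 75974) = √(-740 + 75974) = √75234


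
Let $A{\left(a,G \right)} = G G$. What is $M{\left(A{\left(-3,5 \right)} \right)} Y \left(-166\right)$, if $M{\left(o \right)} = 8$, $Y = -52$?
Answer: $69056$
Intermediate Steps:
$A{\left(a,G \right)} = G^{2}$
$M{\left(A{\left(-3,5 \right)} \right)} Y \left(-166\right) = 8 \left(-52\right) \left(-166\right) = \left(-416\right) \left(-166\right) = 69056$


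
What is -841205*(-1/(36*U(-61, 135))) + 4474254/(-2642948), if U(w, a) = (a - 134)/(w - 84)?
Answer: -80593254140611/23786532 ≈ -3.3882e+6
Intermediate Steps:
U(w, a) = (-134 + a)/(-84 + w)
-841205*(-1/(36*U(-61, 135))) + 4474254/(-2642948) = -841205*(-(-84 - 61)/(36*(-134 + 135))) + 4474254/(-2642948) = -841205/((-36/(-145))) + 4474254*(-1/2642948) = -841205/((-(-36)/145)) - 2237127/1321474 = -841205/((-36*(-1/145))) - 2237127/1321474 = -841205/36/145 - 2237127/1321474 = -841205*145/36 - 2237127/1321474 = -121974725/36 - 2237127/1321474 = -80593254140611/23786532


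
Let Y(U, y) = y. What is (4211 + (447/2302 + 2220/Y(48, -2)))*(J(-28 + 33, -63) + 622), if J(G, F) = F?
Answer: 3990672491/2302 ≈ 1.7336e+6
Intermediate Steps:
(4211 + (447/2302 + 2220/Y(48, -2)))*(J(-28 + 33, -63) + 622) = (4211 + (447/2302 + 2220/(-2)))*(-63 + 622) = (4211 + (447*(1/2302) + 2220*(-½)))*559 = (4211 + (447/2302 - 1110))*559 = (4211 - 2554773/2302)*559 = (7138949/2302)*559 = 3990672491/2302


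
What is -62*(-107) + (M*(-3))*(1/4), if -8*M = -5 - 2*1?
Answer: 212267/32 ≈ 6633.3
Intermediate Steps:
M = 7/8 (M = -(-5 - 2*1)/8 = -(-5 - 2)/8 = -1/8*(-7) = 7/8 ≈ 0.87500)
-62*(-107) + (M*(-3))*(1/4) = -62*(-107) + ((7/8)*(-3))*(1/4) = 6634 - 21/(8*4) = 6634 - 21/8*1/4 = 6634 - 21/32 = 212267/32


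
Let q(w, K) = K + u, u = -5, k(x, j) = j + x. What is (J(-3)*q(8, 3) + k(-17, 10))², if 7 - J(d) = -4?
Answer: 841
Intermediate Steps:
J(d) = 11 (J(d) = 7 - 1*(-4) = 7 + 4 = 11)
q(w, K) = -5 + K (q(w, K) = K - 5 = -5 + K)
(J(-3)*q(8, 3) + k(-17, 10))² = (11*(-5 + 3) + (10 - 17))² = (11*(-2) - 7)² = (-22 - 7)² = (-29)² = 841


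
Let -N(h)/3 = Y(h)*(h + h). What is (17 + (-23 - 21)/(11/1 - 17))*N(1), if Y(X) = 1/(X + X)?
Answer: -73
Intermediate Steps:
Y(X) = 1/(2*X)
N(h) = -3 (N(h) = -3*1/(2*h)*(h + h) = -3*1/(2*h)*2*h = -3*1 = -3)
(17 + (-23 - 21)/(11/1 - 17))*N(1) = (17 + (-23 - 21)/(11/1 - 17))*(-3) = (17 - 44/(11*1 - 17))*(-3) = (17 - 44/(11 - 17))*(-3) = (17 - 44/(-6))*(-3) = (17 - 44*(-⅙))*(-3) = (17 + 22/3)*(-3) = (73/3)*(-3) = -73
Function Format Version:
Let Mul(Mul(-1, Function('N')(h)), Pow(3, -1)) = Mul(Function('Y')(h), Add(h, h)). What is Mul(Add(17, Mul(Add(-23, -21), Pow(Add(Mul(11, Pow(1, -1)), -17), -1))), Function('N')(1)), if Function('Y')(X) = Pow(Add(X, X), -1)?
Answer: -73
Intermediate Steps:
Function('Y')(X) = Mul(Rational(1, 2), Pow(X, -1)) (Function('Y')(X) = Pow(Mul(2, X), -1) = Mul(Rational(1, 2), Pow(X, -1)))
Function('N')(h) = -3 (Function('N')(h) = Mul(-3, Mul(Mul(Rational(1, 2), Pow(h, -1)), Add(h, h))) = Mul(-3, Mul(Mul(Rational(1, 2), Pow(h, -1)), Mul(2, h))) = Mul(-3, 1) = -3)
Mul(Add(17, Mul(Add(-23, -21), Pow(Add(Mul(11, Pow(1, -1)), -17), -1))), Function('N')(1)) = Mul(Add(17, Mul(Add(-23, -21), Pow(Add(Mul(11, Pow(1, -1)), -17), -1))), -3) = Mul(Add(17, Mul(-44, Pow(Add(Mul(11, 1), -17), -1))), -3) = Mul(Add(17, Mul(-44, Pow(Add(11, -17), -1))), -3) = Mul(Add(17, Mul(-44, Pow(-6, -1))), -3) = Mul(Add(17, Mul(-44, Rational(-1, 6))), -3) = Mul(Add(17, Rational(22, 3)), -3) = Mul(Rational(73, 3), -3) = -73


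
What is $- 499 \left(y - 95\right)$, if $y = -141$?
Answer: $117764$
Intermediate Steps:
$- 499 \left(y - 95\right) = - 499 \left(-141 - 95\right) = \left(-499\right) \left(-236\right) = 117764$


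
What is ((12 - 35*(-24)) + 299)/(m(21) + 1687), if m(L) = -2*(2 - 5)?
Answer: 1151/1693 ≈ 0.67986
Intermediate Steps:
m(L) = 6 (m(L) = -2*(-3) = 6)
((12 - 35*(-24)) + 299)/(m(21) + 1687) = ((12 - 35*(-24)) + 299)/(6 + 1687) = ((12 + 840) + 299)/1693 = (852 + 299)*(1/1693) = 1151*(1/1693) = 1151/1693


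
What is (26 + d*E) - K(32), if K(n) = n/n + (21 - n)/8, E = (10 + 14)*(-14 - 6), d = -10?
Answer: 38611/8 ≈ 4826.4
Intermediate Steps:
E = -480 (E = 24*(-20) = -480)
K(n) = 29/8 - n/8 (K(n) = 1 + (21 - n)*(⅛) = 1 + (21/8 - n/8) = 29/8 - n/8)
(26 + d*E) - K(32) = (26 - 10*(-480)) - (29/8 - ⅛*32) = (26 + 4800) - (29/8 - 4) = 4826 - 1*(-3/8) = 4826 + 3/8 = 38611/8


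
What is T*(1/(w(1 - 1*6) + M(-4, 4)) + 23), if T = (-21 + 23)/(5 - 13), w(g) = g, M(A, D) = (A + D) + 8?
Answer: -35/6 ≈ -5.8333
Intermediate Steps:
M(A, D) = 8 + A + D
T = -¼ (T = 2/(-8) = 2*(-⅛) = -¼ ≈ -0.25000)
T*(1/(w(1 - 1*6) + M(-4, 4)) + 23) = -(1/((1 - 1*6) + (8 - 4 + 4)) + 23)/4 = -(1/((1 - 6) + 8) + 23)/4 = -(1/(-5 + 8) + 23)/4 = -(1/3 + 23)/4 = -(⅓ + 23)/4 = -¼*70/3 = -35/6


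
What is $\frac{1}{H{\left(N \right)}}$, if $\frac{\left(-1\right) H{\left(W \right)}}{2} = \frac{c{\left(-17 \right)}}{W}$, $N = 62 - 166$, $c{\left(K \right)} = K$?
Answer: $- \frac{52}{17} \approx -3.0588$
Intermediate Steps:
$N = -104$
$H{\left(W \right)} = \frac{34}{W}$ ($H{\left(W \right)} = - 2 \left(- \frac{17}{W}\right) = \frac{34}{W}$)
$\frac{1}{H{\left(N \right)}} = \frac{1}{34 \frac{1}{-104}} = \frac{1}{34 \left(- \frac{1}{104}\right)} = \frac{1}{- \frac{17}{52}} = - \frac{52}{17}$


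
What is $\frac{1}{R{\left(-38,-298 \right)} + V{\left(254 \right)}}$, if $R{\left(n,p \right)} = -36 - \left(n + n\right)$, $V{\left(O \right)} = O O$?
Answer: $\frac{1}{64556} \approx 1.549 \cdot 10^{-5}$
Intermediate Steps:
$V{\left(O \right)} = O^{2}$
$R{\left(n,p \right)} = -36 - 2 n$
$\frac{1}{R{\left(-38,-298 \right)} + V{\left(254 \right)}} = \frac{1}{\left(-36 - -76\right) + 254^{2}} = \frac{1}{\left(-36 + 76\right) + 64516} = \frac{1}{40 + 64516} = \frac{1}{64556}$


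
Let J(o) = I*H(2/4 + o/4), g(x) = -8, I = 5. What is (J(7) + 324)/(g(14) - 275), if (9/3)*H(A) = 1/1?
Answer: -977/849 ≈ -1.1508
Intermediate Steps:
H(A) = ⅓ (H(A) = (⅓)/1 = (⅓)*1 = ⅓)
J(o) = 5/3 (J(o) = 5*(⅓) = 5/3)
(J(7) + 324)/(g(14) - 275) = (5/3 + 324)/(-8 - 275) = (977/3)/(-283) = (977/3)*(-1/283) = -977/849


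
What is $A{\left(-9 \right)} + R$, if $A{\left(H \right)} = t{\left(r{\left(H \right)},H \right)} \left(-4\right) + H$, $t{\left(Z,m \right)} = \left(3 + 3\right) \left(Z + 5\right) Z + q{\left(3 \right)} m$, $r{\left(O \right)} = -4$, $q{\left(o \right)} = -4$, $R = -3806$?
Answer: $-3863$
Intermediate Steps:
$t{\left(Z,m \right)} = - 4 m + Z \left(30 + 6 Z\right)$ ($t{\left(Z,m \right)} = \left(3 + 3\right) \left(Z + 5\right) Z - 4 m = 6 \left(5 + Z\right) Z - 4 m = \left(30 + 6 Z\right) Z - 4 m = Z \left(30 + 6 Z\right) - 4 m = - 4 m + Z \left(30 + 6 Z\right)$)
$A{\left(H \right)} = 96 + 17 H$ ($A{\left(H \right)} = \left(- 4 H + 6 \left(-4\right)^{2} + 30 \left(-4\right)\right) \left(-4\right) + H = \left(- 4 H + 6 \cdot 16 - 120\right) \left(-4\right) + H = \left(- 4 H + 96 - 120\right) \left(-4\right) + H = \left(-24 - 4 H\right) \left(-4\right) + H = \left(96 + 16 H\right) + H = 96 + 17 H$)
$A{\left(-9 \right)} + R = \left(96 + 17 \left(-9\right)\right) - 3806 = \left(96 - 153\right) - 3806 = -57 - 3806 = -3863$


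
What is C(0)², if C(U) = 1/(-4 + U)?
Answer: 1/16 ≈ 0.062500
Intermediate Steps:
C(0)² = (1/(-4 + 0))² = (1/(-4))² = (-¼)² = 1/16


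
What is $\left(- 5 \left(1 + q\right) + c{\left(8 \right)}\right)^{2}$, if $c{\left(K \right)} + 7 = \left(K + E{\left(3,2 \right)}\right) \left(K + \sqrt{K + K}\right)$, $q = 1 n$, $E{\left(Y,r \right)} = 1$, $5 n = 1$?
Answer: $9025$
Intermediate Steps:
$n = \frac{1}{5}$ ($n = \frac{1}{5} \cdot 1 = \frac{1}{5} \approx 0.2$)
$q = \frac{1}{5}$ ($q = 1 \cdot \frac{1}{5} = \frac{1}{5} \approx 0.2$)
$c{\left(K \right)} = -7 + \left(1 + K\right) \left(K + \sqrt{2} \sqrt{K}\right)$ ($c{\left(K \right)} = -7 + \left(K + 1\right) \left(K + \sqrt{K + K}\right) = -7 + \left(1 + K\right) \left(K + \sqrt{2 K}\right) = -7 + \left(1 + K\right) \left(K + \sqrt{2} \sqrt{K}\right)$)
$\left(- 5 \left(1 + q\right) + c{\left(8 \right)}\right)^{2} = \left(- 5 \left(1 + \frac{1}{5}\right) + \left(-7 + 8 + 8^{2} + \sqrt{2} \sqrt{8} + \sqrt{2} \cdot 8^{\frac{3}{2}}\right)\right)^{2} = \left(\left(-5\right) \frac{6}{5} + \left(-7 + 8 + 64 + \sqrt{2} \cdot 2 \sqrt{2} + \sqrt{2} \cdot 16 \sqrt{2}\right)\right)^{2} = \left(-6 + \left(-7 + 8 + 64 + 4 + 32\right)\right)^{2} = \left(-6 + 101\right)^{2} = 95^{2} = 9025$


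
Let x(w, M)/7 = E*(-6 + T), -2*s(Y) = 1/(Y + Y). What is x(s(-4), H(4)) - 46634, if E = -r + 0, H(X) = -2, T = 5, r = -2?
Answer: -46648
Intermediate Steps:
s(Y) = -1/(4*Y) (s(Y) = -1/(2*(Y + Y)) = -1/(2*Y)/2 = -1/(4*Y))
E = 2 (E = -1*(-2) + 0 = 2 + 0 = 2)
x(w, M) = -14 (x(w, M) = 7*(2*(-6 + 5)) = 7*(2*(-1)) = 7*(-2) = -14)
x(s(-4), H(4)) - 46634 = -14 - 46634 = -46648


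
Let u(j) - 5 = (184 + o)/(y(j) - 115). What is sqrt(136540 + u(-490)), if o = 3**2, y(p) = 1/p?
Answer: 5*sqrt(17343378816259)/56351 ≈ 369.52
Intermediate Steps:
o = 9
u(j) = 5 + 193/(-115 + 1/j) (u(j) = 5 + (184 + 9)/(1/j - 115) = 5 + 193/(-115 + 1/j))
sqrt(136540 + u(-490)) = sqrt(136540 + (-5 + 382*(-490))/(-1 + 115*(-490))) = sqrt(136540 + (-5 - 187180)/(-1 - 56350)) = sqrt(136540 - 187185/(-56351)) = sqrt(136540 - 1/56351*(-187185)) = sqrt(136540 + 187185/56351) = sqrt(7694352725/56351) = 5*sqrt(17343378816259)/56351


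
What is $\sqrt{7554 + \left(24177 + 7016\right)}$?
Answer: $\sqrt{38747} \approx 196.84$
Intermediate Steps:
$\sqrt{7554 + \left(24177 + 7016\right)} = \sqrt{7554 + 31193} = \sqrt{38747}$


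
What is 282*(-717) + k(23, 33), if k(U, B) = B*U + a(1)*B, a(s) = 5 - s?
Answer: -201303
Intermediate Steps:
k(U, B) = 4*B + B*U (k(U, B) = B*U + (5 - 1*1)*B = B*U + (5 - 1)*B = B*U + 4*B = 4*B + B*U)
282*(-717) + k(23, 33) = 282*(-717) + 33*(4 + 23) = -202194 + 33*27 = -202194 + 891 = -201303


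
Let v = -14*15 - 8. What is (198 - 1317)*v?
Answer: 243942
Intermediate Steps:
v = -218 (v = -210 - 8 = -218)
(198 - 1317)*v = (198 - 1317)*(-218) = -1119*(-218) = 243942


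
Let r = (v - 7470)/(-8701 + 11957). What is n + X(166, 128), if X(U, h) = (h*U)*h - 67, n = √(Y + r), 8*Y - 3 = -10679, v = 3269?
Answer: 2719677 + I*√3540357062/1628 ≈ 2.7197e+6 + 36.548*I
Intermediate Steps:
Y = -2669/2 (Y = 3/8 + (⅛)*(-10679) = 3/8 - 10679/8 = -2669/2 ≈ -1334.5)
r = -4201/3256 (r = (3269 - 7470)/(-8701 + 11957) = -4201/3256 ≈ -1.2902)
n = I*√3540357062/1628 (n = √(-2669/2 - 4201/3256) = √(-4349333/3256) = I*√3540357062/1628 ≈ 36.548*I)
X(U, h) = -67 + U*h² (X(U, h) = (U*h)*h - 67 = U*h² - 67 = -67 + U*h²)
n + X(166, 128) = I*√3540357062/1628 + (-67 + 166*128²) = I*√3540357062/1628 + (-67 + 166*16384) = I*√3540357062/1628 + (-67 + 2719744) = I*√3540357062/1628 + 2719677 = 2719677 + I*√3540357062/1628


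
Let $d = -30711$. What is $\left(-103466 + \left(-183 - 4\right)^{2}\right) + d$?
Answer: $-99208$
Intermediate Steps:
$\left(-103466 + \left(-183 - 4\right)^{2}\right) + d = \left(-103466 + \left(-183 - 4\right)^{2}\right) - 30711 = \left(-103466 + \left(-187\right)^{2}\right) - 30711 = \left(-103466 + 34969\right) - 30711 = -68497 - 30711 = -99208$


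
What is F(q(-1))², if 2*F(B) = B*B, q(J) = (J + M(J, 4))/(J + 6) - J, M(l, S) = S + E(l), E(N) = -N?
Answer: 6561/2500 ≈ 2.6244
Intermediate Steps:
M(l, S) = S - l
q(J) = -J + 4/(6 + J) (q(J) = (J + (4 - J))/(J + 6) - J = 4/(6 + J) - J = -J + 4/(6 + J))
F(B) = B²/2 (F(B) = (B*B)/2 = B²/2)
F(q(-1))² = (((4 - 1*(-1)² - 6*(-1))/(6 - 1))²/2)² = (((4 - 1*1 + 6)/5)²/2)² = (((4 - 1 + 6)/5)²/2)² = (((⅕)*9)²/2)² = ((9/5)²/2)² = ((½)*(81/25))² = (81/50)² = 6561/2500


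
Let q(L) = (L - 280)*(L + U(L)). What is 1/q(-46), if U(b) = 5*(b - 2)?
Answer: 1/93236 ≈ 1.0725e-5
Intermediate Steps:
U(b) = -10 + 5*b (U(b) = 5*(-2 + b) = -10 + 5*b)
q(L) = (-280 + L)*(-10 + 6*L) (q(L) = (L - 280)*(L + (-10 + 5*L)) = (-280 + L)*(-10 + 6*L))
1/q(-46) = 1/(2800 - 1690*(-46) + 6*(-46)**2) = 1/(2800 + 77740 + 6*2116) = 1/(2800 + 77740 + 12696) = 1/93236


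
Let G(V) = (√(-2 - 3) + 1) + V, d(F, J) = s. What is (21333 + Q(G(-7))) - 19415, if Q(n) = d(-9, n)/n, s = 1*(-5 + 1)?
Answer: 78662/41 + 4*I*√5/41 ≈ 1918.6 + 0.21815*I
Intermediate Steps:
s = -4 (s = 1*(-4) = -4)
d(F, J) = -4
G(V) = 1 + V + I*√5 (G(V) = (√(-5) + 1) + V = (I*√5 + 1) + V = (1 + I*√5) + V = 1 + V + I*√5)
Q(n) = -4/n
(21333 + Q(G(-7))) - 19415 = (21333 - 4/(1 - 7 + I*√5)) - 19415 = (21333 - 4/(-6 + I*√5)) - 19415 = 1918 - 4/(-6 + I*√5)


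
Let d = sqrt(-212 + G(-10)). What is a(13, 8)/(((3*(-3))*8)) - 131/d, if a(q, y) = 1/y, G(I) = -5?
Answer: -1/576 + 131*I*sqrt(217)/217 ≈ -0.0017361 + 8.8929*I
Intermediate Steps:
d = I*sqrt(217) (d = sqrt(-212 - 5) = sqrt(-217) = I*sqrt(217) ≈ 14.731*I)
a(13, 8)/(((3*(-3))*8)) - 131/d = 1/(8*(((3*(-3))*8))) - 131*(-I*sqrt(217)/217) = 1/(8*((-9*8))) - (-131)*I*sqrt(217)/217 = (1/8)/(-72) + 131*I*sqrt(217)/217 = (1/8)*(-1/72) + 131*I*sqrt(217)/217 = -1/576 + 131*I*sqrt(217)/217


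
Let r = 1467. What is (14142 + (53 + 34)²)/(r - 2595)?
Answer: -7237/376 ≈ -19.247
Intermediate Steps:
(14142 + (53 + 34)²)/(r - 2595) = (14142 + (53 + 34)²)/(1467 - 2595) = (14142 + 87²)/(-1128) = (14142 + 7569)*(-1/1128) = 21711*(-1/1128) = -7237/376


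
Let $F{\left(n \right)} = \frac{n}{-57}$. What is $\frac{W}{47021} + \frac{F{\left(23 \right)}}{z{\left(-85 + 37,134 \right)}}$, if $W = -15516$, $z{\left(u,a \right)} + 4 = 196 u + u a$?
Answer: $- \frac{14011542245}{42465041268} \approx -0.32995$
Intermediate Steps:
$F{\left(n \right)} = - \frac{n}{57}$ ($F{\left(n \right)} = n \left(- \frac{1}{57}\right) = - \frac{n}{57}$)
$z{\left(u,a \right)} = -4 + 196 u + a u$ ($z{\left(u,a \right)} = -4 + \left(196 u + u a\right) = -4 + \left(196 u + a u\right) = -4 + 196 u + a u$)
$\frac{W}{47021} + \frac{F{\left(23 \right)}}{z{\left(-85 + 37,134 \right)}} = - \frac{15516}{47021} + \frac{\left(- \frac{1}{57}\right) 23}{-4 + 196 \left(-85 + 37\right) + 134 \left(-85 + 37\right)} = \left(-15516\right) \frac{1}{47021} - \frac{23}{57 \left(-4 + 196 \left(-48\right) + 134 \left(-48\right)\right)} = - \frac{15516}{47021} - \frac{23}{57 \left(-4 - 9408 - 6432\right)} = - \frac{15516}{47021} - \frac{23}{57 \left(-15844\right)} = - \frac{15516}{47021} - - \frac{23}{903108} = - \frac{15516}{47021} + \frac{23}{903108} = - \frac{14011542245}{42465041268}$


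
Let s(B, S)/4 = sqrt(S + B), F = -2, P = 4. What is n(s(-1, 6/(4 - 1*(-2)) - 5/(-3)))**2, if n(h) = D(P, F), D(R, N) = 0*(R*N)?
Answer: 0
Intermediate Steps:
s(B, S) = 4*sqrt(B + S) (s(B, S) = 4*sqrt(S + B) = 4*sqrt(B + S))
D(R, N) = 0 (D(R, N) = 0*(N*R) = 0)
n(h) = 0
n(s(-1, 6/(4 - 1*(-2)) - 5/(-3)))**2 = 0**2 = 0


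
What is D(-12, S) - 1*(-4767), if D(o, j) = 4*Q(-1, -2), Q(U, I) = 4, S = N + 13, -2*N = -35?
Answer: 4783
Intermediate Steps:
N = 35/2 (N = -1/2*(-35) = 35/2 ≈ 17.500)
S = 61/2 (S = 35/2 + 13 = 61/2 ≈ 30.500)
D(o, j) = 16 (D(o, j) = 4*4 = 16)
D(-12, S) - 1*(-4767) = 16 - 1*(-4767) = 16 + 4767 = 4783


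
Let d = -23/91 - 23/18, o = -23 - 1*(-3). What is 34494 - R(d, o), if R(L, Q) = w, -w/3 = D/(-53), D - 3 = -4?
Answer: 1828185/53 ≈ 34494.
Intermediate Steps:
D = -1 (D = 3 - 4 = -1)
o = -20 (o = -23 + 3 = -20)
d = -2507/1638 (d = -23*1/91 - 23*1/18 = -23/91 - 23/18 = -2507/1638 ≈ -1.5305)
w = -3/53 (w = -(-3)/(-53) = -(-3)*(-1)/53 = -3*1/53 = -3/53 ≈ -0.056604)
R(L, Q) = -3/53
34494 - R(d, o) = 34494 - 1*(-3/53) = 34494 + 3/53 = 1828185/53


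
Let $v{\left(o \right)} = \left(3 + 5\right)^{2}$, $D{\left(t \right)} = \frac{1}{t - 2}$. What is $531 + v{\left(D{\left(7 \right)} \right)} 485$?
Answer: $31571$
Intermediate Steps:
$D{\left(t \right)} = \frac{1}{-2 + t}$
$v{\left(o \right)} = 64$ ($v{\left(o \right)} = 8^{2} = 64$)
$531 + v{\left(D{\left(7 \right)} \right)} 485 = 531 + 64 \cdot 485 = 531 + 31040 = 31571$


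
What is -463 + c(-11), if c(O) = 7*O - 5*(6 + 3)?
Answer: -585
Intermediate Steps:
c(O) = -45 + 7*O (c(O) = 7*O - 5*9 = 7*O - 45 = -45 + 7*O)
-463 + c(-11) = -463 + (-45 + 7*(-11)) = -463 + (-45 - 77) = -463 - 122 = -585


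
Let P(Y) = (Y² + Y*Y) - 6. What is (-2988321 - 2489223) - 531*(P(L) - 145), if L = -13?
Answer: -5576841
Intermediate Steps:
P(Y) = -6 + 2*Y² (P(Y) = (Y² + Y²) - 6 = 2*Y² - 6 = -6 + 2*Y²)
(-2988321 - 2489223) - 531*(P(L) - 145) = (-2988321 - 2489223) - 531*((-6 + 2*(-13)²) - 145) = -5477544 - 531*((-6 + 2*169) - 145) = -5477544 - 531*((-6 + 338) - 145) = -5477544 - 531*(332 - 145) = -5477544 - 531*187 = -5477544 - 99297 = -5576841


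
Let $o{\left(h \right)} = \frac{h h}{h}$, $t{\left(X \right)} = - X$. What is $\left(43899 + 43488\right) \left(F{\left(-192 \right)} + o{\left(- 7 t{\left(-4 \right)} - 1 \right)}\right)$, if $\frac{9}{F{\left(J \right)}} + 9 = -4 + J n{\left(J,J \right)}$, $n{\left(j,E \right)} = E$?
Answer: $- \frac{93387865290}{36851} \approx -2.5342 \cdot 10^{6}$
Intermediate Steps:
$F{\left(J \right)} = \frac{9}{-13 + J^{2}}$ ($F{\left(J \right)} = \frac{9}{-9 + \left(-4 + J J\right)} = \frac{9}{-9 + \left(-4 + J^{2}\right)} = \frac{9}{-13 + J^{2}}$)
$o{\left(h \right)} = h$ ($o{\left(h \right)} = \frac{h^{2}}{h} = h$)
$\left(43899 + 43488\right) \left(F{\left(-192 \right)} + o{\left(- 7 t{\left(-4 \right)} - 1 \right)}\right) = \left(43899 + 43488\right) \left(\frac{9}{-13 + \left(-192\right)^{2}} - \left(1 + 7 \left(\left(-1\right) \left(-4\right)\right)\right)\right) = 87387 \left(\frac{9}{-13 + 36864} - 29\right) = 87387 \left(\frac{9}{36851} - 29\right) = 87387 \left(- \frac{1068670}{36851}\right) = - \frac{93387865290}{36851}$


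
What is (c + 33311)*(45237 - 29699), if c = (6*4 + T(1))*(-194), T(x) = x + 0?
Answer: 442227018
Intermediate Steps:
T(x) = x
c = -4850 (c = (6*4 + 1)*(-194) = (24 + 1)*(-194) = 25*(-194) = -4850)
(c + 33311)*(45237 - 29699) = (-4850 + 33311)*(45237 - 29699) = 28461*15538 = 442227018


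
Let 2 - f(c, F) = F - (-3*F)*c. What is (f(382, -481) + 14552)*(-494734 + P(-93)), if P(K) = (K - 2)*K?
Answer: -275145653639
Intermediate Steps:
P(K) = K*(-2 + K) (P(K) = (-2 + K)*K = K*(-2 + K))
f(c, F) = 2 - F - 3*F*c (f(c, F) = 2 - (F - (-3*F)*c) = 2 - (F - (-3)*F*c) = 2 - (F + 3*F*c) = 2 + (-F - 3*F*c) = 2 - F - 3*F*c)
(f(382, -481) + 14552)*(-494734 + P(-93)) = ((2 - 1*(-481) - 3*(-481)*382) + 14552)*(-494734 - 93*(-2 - 93)) = ((2 + 481 + 551226) + 14552)*(-494734 - 93*(-95)) = (551709 + 14552)*(-494734 + 8835) = 566261*(-485899) = -275145653639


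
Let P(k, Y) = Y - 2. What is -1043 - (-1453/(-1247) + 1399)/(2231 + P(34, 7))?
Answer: -1454967281/1394146 ≈ -1043.6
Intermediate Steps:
P(k, Y) = -2 + Y
-1043 - (-1453/(-1247) + 1399)/(2231 + P(34, 7)) = -1043 - (-1453/(-1247) + 1399)/(2231 + (-2 + 7)) = -1043 - (-1453*(-1/1247) + 1399)/(2231 + 5) = -1043 - (1453/1247 + 1399)/2236 = -1043 - 1746006/(1247*2236) = -1043 - 1*873003/1394146 = -1043 - 873003/1394146 = -1454967281/1394146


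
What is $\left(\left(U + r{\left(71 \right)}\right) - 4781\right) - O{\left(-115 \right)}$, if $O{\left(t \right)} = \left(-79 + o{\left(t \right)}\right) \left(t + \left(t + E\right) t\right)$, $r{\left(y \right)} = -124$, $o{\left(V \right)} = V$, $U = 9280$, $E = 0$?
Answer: $2547715$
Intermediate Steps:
$O{\left(t \right)} = \left(-79 + t\right) \left(t + t^{2}\right)$ ($O{\left(t \right)} = \left(-79 + t\right) \left(t + \left(t + 0\right) t\right) = \left(-79 + t\right) \left(t + t t\right) = \left(-79 + t\right) \left(t + t^{2}\right)$)
$\left(\left(U + r{\left(71 \right)}\right) - 4781\right) - O{\left(-115 \right)} = \left(\left(9280 - 124\right) - 4781\right) - - 115 \left(-79 + \left(-115\right)^{2} - -8970\right) = \left(9156 - 4781\right) - - 115 \left(-79 + 13225 + 8970\right) = 4375 - \left(-115\right) 22116 = 4375 - -2543340 = 4375 + 2543340 = 2547715$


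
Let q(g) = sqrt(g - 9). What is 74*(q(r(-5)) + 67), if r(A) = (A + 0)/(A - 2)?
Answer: 4958 + 74*I*sqrt(406)/7 ≈ 4958.0 + 213.01*I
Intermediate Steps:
r(A) = A/(-2 + A)
q(g) = sqrt(-9 + g)
74*(q(r(-5)) + 67) = 74*(sqrt(-9 - 5/(-2 - 5)) + 67) = 74*(sqrt(-9 - 5/(-7)) + 67) = 74*(sqrt(-9 - 5*(-1/7)) + 67) = 74*(sqrt(-9 + 5/7) + 67) = 74*(sqrt(-58/7) + 67) = 74*(I*sqrt(406)/7 + 67) = 74*(67 + I*sqrt(406)/7) = 4958 + 74*I*sqrt(406)/7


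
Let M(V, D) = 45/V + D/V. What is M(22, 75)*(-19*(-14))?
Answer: 15960/11 ≈ 1450.9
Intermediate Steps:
M(22, 75)*(-19*(-14)) = ((45 + 75)/22)*(-19*(-14)) = ((1/22)*120)*266 = (60/11)*266 = 15960/11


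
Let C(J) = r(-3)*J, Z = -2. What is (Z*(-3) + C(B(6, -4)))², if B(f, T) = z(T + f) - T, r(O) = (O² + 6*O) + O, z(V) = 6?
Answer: 12996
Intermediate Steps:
r(O) = O² + 7*O
B(f, T) = 6 - T
C(J) = -12*J (C(J) = (-3*(7 - 3))*J = (-3*4)*J = -12*J)
(Z*(-3) + C(B(6, -4)))² = (-2*(-3) - 12*(6 - 1*(-4)))² = (6 - 12*(6 + 4))² = (6 - 12*10)² = (6 - 120)² = (-114)² = 12996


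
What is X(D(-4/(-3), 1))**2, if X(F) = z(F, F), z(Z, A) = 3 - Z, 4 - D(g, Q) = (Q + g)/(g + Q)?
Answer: 0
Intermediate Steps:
D(g, Q) = 3 (D(g, Q) = 4 - (Q + g)/(g + Q) = 4 - (Q + g)/(Q + g) = 4 - 1*1 = 4 - 1 = 3)
X(F) = 3 - F
X(D(-4/(-3), 1))**2 = (3 - 1*3)**2 = (3 - 3)**2 = 0**2 = 0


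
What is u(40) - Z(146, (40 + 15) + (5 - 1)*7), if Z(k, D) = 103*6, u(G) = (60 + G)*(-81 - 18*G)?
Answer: -80718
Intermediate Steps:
u(G) = (-81 - 18*G)*(60 + G)
Z(k, D) = 618
u(40) - Z(146, (40 + 15) + (5 - 1)*7) = (-4860 - 1161*40 - 18*40**2) - 1*618 = (-4860 - 46440 - 18*1600) - 618 = (-4860 - 46440 - 28800) - 618 = -80100 - 618 = -80718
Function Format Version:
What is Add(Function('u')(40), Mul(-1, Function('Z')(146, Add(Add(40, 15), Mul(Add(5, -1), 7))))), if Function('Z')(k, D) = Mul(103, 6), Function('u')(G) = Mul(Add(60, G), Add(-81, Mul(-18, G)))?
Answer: -80718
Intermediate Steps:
Function('u')(G) = Mul(Add(-81, Mul(-18, G)), Add(60, G))
Function('Z')(k, D) = 618
Add(Function('u')(40), Mul(-1, Function('Z')(146, Add(Add(40, 15), Mul(Add(5, -1), 7))))) = Add(Add(-4860, Mul(-1161, 40), Mul(-18, Pow(40, 2))), Mul(-1, 618)) = Add(Add(-4860, -46440, Mul(-18, 1600)), -618) = Add(Add(-4860, -46440, -28800), -618) = Add(-80100, -618) = -80718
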